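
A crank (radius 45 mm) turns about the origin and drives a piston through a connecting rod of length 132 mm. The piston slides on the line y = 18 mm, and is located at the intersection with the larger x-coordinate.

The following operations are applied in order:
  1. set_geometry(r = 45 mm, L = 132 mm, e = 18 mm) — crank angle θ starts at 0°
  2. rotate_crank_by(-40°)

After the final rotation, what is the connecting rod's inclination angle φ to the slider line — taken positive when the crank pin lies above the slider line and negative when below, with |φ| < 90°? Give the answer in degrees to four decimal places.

-20.8238

set_geometry: r = 45 mm, L = 132 mm, e = 18 mm; θ ← 0°
rotate_crank_by(-40°): θ ← 0° -40° = -40°
crank pin P = (r cos θ, r sin θ) = (34.472000, -28.925442)
h = r sin θ − e = -28.925442 − 18 = -46.925442
sin φ = h / L = -46.925442 / 132 = -0.35549578
φ = arcsin(-0.35549578) = -20.823832°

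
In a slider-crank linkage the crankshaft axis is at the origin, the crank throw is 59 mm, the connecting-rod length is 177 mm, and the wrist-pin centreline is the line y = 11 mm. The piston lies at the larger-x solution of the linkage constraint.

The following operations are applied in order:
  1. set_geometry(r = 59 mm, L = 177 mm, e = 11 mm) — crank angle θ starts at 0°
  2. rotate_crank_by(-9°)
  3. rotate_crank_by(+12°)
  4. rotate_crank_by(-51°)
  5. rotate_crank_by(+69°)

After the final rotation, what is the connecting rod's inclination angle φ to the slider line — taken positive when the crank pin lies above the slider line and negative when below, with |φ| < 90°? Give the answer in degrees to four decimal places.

3.2854

set_geometry: r = 59 mm, L = 177 mm, e = 11 mm; θ ← 0°
rotate_crank_by(-9°): θ ← 0° -9° = -9°
rotate_crank_by(+12°): θ ← -9° +12° = 3°
rotate_crank_by(-51°): θ ← 3° -51° = -48°
rotate_crank_by(+69°): θ ← -48° +69° = 21°
crank pin P = (r cos θ, r sin θ) = (55.081245, 21.143709)
h = r sin θ − e = 21.143709 − 11 = 10.143709
sin φ = h / L = 10.143709 / 177 = 0.05730909
φ = arcsin(0.05730909) = 3.285369°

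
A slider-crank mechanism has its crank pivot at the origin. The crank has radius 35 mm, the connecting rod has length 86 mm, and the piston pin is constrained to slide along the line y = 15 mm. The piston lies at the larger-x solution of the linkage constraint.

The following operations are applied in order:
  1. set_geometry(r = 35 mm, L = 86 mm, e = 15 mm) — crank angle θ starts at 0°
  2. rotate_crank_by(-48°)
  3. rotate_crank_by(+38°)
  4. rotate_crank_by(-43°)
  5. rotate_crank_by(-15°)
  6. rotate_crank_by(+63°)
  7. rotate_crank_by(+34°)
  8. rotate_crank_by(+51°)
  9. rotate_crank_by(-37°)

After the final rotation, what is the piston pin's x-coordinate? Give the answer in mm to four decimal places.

set_geometry: r = 35 mm, L = 86 mm, e = 15 mm; θ ← 0°
rotate_crank_by(-48°): θ ← 0° -48° = -48°
rotate_crank_by(+38°): θ ← -48° +38° = -10°
rotate_crank_by(-43°): θ ← -10° -43° = -53°
rotate_crank_by(-15°): θ ← -53° -15° = -68°
rotate_crank_by(+63°): θ ← -68° +63° = -5°
rotate_crank_by(+34°): θ ← -5° +34° = 29°
rotate_crank_by(+51°): θ ← 29° +51° = 80°
rotate_crank_by(-37°): θ ← 80° -37° = 43°
crank pin P = (r cos θ, r sin θ) = (25.597380, 23.869943)
h = r sin θ − e = 23.869943 − 15 = 8.869943
x = r cos θ + √(L² − h²) = 25.597380 + √(7396.0 − 78.6759) = 25.597380 + 85.541359 = 111.138739

111.1387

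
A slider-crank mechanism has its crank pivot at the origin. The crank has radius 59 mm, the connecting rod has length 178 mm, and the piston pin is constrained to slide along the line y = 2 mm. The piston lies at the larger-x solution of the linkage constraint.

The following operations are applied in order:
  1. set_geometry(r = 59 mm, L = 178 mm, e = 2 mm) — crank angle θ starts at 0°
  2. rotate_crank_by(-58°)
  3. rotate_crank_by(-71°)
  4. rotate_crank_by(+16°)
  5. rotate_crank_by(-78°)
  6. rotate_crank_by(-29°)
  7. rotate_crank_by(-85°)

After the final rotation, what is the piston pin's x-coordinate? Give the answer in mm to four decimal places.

set_geometry: r = 59 mm, L = 178 mm, e = 2 mm; θ ← 0°
rotate_crank_by(-58°): θ ← 0° -58° = -58°
rotate_crank_by(-71°): θ ← -58° -71° = -129°
rotate_crank_by(+16°): θ ← -129° +16° = -113°
rotate_crank_by(-78°): θ ← -113° -78° = -191°
rotate_crank_by(-29°): θ ← -191° -29° = -220°
rotate_crank_by(-85°): θ ← -220° -85° = -305°
crank pin P = (r cos θ, r sin θ) = (33.841010, 48.329971)
h = r sin θ − e = 48.329971 − 2 = 46.329971
x = r cos θ + √(L² − h²) = 33.841010 + √(31684.0 − 2146.4662) = 33.841010 + 171.864871 = 205.705881

205.7059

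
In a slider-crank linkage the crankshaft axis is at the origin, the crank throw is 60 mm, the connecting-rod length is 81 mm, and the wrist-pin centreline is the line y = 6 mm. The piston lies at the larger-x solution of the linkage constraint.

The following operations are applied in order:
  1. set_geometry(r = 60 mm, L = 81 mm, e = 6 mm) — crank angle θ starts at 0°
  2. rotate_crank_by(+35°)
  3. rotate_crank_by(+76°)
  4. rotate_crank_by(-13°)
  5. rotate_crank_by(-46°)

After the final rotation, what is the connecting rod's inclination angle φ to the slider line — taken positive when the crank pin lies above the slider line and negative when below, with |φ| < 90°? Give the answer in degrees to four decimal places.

30.6397

set_geometry: r = 60 mm, L = 81 mm, e = 6 mm; θ ← 0°
rotate_crank_by(+35°): θ ← 0° +35° = 35°
rotate_crank_by(+76°): θ ← 35° +76° = 111°
rotate_crank_by(-13°): θ ← 111° -13° = 98°
rotate_crank_by(-46°): θ ← 98° -46° = 52°
crank pin P = (r cos θ, r sin θ) = (36.939689, 47.280645)
h = r sin θ − e = 47.280645 − 6 = 41.280645
sin φ = h / L = 41.280645 / 81 = 0.50963760
φ = arcsin(0.50963760) = 30.639693°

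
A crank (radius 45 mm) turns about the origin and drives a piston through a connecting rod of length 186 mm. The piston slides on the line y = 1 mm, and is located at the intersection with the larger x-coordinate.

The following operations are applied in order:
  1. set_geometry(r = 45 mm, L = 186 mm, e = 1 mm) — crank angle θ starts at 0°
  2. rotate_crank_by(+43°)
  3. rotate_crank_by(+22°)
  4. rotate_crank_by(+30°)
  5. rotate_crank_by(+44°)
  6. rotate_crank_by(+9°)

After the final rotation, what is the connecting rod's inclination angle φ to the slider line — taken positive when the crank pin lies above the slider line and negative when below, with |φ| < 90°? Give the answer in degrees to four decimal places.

set_geometry: r = 45 mm, L = 186 mm, e = 1 mm; θ ← 0°
rotate_crank_by(+43°): θ ← 0° +43° = 43°
rotate_crank_by(+22°): θ ← 43° +22° = 65°
rotate_crank_by(+30°): θ ← 65° +30° = 95°
rotate_crank_by(+44°): θ ← 95° +44° = 139°
rotate_crank_by(+9°): θ ← 139° +9° = 148°
crank pin P = (r cos θ, r sin θ) = (-38.162164, 23.846367)
h = r sin θ − e = 23.846367 − 1 = 22.846367
sin φ = h / L = 22.846367 / 186 = 0.12282993
φ = arcsin(0.12282993) = 7.055454°

7.0555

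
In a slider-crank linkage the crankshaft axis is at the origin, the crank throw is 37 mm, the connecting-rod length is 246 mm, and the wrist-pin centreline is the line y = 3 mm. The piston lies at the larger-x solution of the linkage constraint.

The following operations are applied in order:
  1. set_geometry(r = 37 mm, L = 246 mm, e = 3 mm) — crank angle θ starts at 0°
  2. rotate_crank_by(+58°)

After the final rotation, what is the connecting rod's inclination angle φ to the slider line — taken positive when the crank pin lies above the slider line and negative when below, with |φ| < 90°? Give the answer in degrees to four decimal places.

6.6242

set_geometry: r = 37 mm, L = 246 mm, e = 3 mm; θ ← 0°
rotate_crank_by(+58°): θ ← 0° +58° = 58°
crank pin P = (r cos θ, r sin θ) = (19.607013, 31.377780)
h = r sin θ − e = 31.377780 − 3 = 28.377780
sin φ = h / L = 28.377780 / 246 = 0.11535683
φ = arcsin(0.11535683) = 6.624207°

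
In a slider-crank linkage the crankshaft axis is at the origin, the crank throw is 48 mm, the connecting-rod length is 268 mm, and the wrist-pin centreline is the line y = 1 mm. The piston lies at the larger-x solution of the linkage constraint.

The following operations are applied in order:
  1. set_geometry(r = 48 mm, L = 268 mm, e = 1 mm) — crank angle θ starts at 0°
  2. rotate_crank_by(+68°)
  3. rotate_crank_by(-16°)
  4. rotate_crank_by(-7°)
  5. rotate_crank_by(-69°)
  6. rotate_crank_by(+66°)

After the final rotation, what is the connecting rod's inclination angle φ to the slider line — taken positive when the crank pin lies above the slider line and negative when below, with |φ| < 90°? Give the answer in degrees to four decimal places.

set_geometry: r = 48 mm, L = 268 mm, e = 1 mm; θ ← 0°
rotate_crank_by(+68°): θ ← 0° +68° = 68°
rotate_crank_by(-16°): θ ← 68° -16° = 52°
rotate_crank_by(-7°): θ ← 52° -7° = 45°
rotate_crank_by(-69°): θ ← 45° -69° = -24°
rotate_crank_by(+66°): θ ← -24° +66° = 42°
crank pin P = (r cos θ, r sin θ) = (35.670952, 32.118269)
h = r sin θ − e = 32.118269 − 1 = 31.118269
sin φ = h / L = 31.118269 / 268 = 0.11611294
φ = arcsin(0.11611294) = 6.667822°

6.6678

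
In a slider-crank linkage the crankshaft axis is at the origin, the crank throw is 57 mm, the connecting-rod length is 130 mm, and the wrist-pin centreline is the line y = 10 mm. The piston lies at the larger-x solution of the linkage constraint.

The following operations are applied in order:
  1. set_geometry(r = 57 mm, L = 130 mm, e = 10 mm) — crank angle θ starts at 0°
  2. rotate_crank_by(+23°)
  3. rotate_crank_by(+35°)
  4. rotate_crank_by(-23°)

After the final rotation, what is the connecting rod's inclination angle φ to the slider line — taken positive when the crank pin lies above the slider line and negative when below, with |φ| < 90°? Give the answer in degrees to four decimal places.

set_geometry: r = 57 mm, L = 130 mm, e = 10 mm; θ ← 0°
rotate_crank_by(+23°): θ ← 0° +23° = 23°
rotate_crank_by(+35°): θ ← 23° +35° = 58°
rotate_crank_by(-23°): θ ← 58° -23° = 35°
crank pin P = (r cos θ, r sin θ) = (46.691667, 32.693857)
h = r sin θ − e = 32.693857 − 10 = 22.693857
sin φ = h / L = 22.693857 / 130 = 0.17456813
φ = arcsin(0.17456813) = 10.053527°

10.0535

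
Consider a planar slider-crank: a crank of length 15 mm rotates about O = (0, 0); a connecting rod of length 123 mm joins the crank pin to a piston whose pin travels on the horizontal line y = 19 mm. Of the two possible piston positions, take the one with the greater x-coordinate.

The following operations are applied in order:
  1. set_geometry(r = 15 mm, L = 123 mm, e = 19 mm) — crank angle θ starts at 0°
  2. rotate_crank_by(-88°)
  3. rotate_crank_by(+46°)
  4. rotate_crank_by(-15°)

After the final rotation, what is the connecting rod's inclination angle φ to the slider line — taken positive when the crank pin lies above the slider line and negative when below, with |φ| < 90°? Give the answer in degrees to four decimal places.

-14.8772

set_geometry: r = 15 mm, L = 123 mm, e = 19 mm; θ ← 0°
rotate_crank_by(-88°): θ ← 0° -88° = -88°
rotate_crank_by(+46°): θ ← -88° +46° = -42°
rotate_crank_by(-15°): θ ← -42° -15° = -57°
crank pin P = (r cos θ, r sin θ) = (8.169586, -12.580059)
h = r sin θ − e = -12.580059 − 19 = -31.580059
sin φ = h / L = -31.580059 / 123 = -0.25674844
φ = arcsin(-0.25674844) = -14.877213°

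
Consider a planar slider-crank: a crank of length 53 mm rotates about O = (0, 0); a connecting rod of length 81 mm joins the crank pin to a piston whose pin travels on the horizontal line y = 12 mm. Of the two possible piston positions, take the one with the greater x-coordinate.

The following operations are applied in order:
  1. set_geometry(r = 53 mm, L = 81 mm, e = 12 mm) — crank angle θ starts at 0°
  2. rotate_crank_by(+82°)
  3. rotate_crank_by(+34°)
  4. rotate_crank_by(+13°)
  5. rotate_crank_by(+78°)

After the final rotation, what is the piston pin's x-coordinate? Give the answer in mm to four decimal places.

set_geometry: r = 53 mm, L = 81 mm, e = 12 mm; θ ← 0°
rotate_crank_by(+82°): θ ← 0° +82° = 82°
rotate_crank_by(+34°): θ ← 82° +34° = 116°
rotate_crank_by(+13°): θ ← 116° +13° = 129°
rotate_crank_by(+78°): θ ← 129° +78° = 207°
crank pin P = (r cos θ, r sin θ) = (-47.223346, -24.061496)
h = r sin θ − e = -24.061496 − 12 = -36.061496
x = r cos θ + √(L² − h²) = -47.223346 + √(6561.0 − 1300.4315) = -47.223346 + 72.529776 = 25.306431

25.3064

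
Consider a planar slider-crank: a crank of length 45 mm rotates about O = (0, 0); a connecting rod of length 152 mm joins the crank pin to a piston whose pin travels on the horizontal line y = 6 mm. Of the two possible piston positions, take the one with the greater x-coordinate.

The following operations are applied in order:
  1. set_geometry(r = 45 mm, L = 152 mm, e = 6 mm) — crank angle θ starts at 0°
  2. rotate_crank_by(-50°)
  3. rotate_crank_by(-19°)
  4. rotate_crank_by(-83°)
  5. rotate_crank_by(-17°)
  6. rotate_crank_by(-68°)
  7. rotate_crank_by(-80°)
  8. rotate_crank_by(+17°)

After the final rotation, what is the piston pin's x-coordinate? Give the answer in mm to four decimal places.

170.8809

set_geometry: r = 45 mm, L = 152 mm, e = 6 mm; θ ← 0°
rotate_crank_by(-50°): θ ← 0° -50° = -50°
rotate_crank_by(-19°): θ ← -50° -19° = -69°
rotate_crank_by(-83°): θ ← -69° -83° = -152°
rotate_crank_by(-17°): θ ← -152° -17° = -169°
rotate_crank_by(-68°): θ ← -169° -68° = -237°
rotate_crank_by(-80°): θ ← -237° -80° = -317°
rotate_crank_by(+17°): θ ← -317° +17° = -300°
crank pin P = (r cos θ, r sin θ) = (22.500000, 38.971143)
h = r sin θ − e = 38.971143 − 6 = 32.971143
x = r cos θ + √(L² − h²) = 22.500000 + √(23104.0 − 1087.0963) = 22.500000 + 148.380941 = 170.880941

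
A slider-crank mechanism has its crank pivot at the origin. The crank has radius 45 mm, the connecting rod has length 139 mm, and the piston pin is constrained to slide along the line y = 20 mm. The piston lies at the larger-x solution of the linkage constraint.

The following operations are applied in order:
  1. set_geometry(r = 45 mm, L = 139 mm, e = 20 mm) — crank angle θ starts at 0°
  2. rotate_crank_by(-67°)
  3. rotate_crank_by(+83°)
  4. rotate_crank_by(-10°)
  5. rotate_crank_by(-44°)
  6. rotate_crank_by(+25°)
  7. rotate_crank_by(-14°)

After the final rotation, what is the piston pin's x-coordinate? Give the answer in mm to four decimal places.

173.0857

set_geometry: r = 45 mm, L = 139 mm, e = 20 mm; θ ← 0°
rotate_crank_by(-67°): θ ← 0° -67° = -67°
rotate_crank_by(+83°): θ ← -67° +83° = 16°
rotate_crank_by(-10°): θ ← 16° -10° = 6°
rotate_crank_by(-44°): θ ← 6° -44° = -38°
rotate_crank_by(+25°): θ ← -38° +25° = -13°
rotate_crank_by(-14°): θ ← -13° -14° = -27°
crank pin P = (r cos θ, r sin θ) = (40.095294, -20.429572)
h = r sin θ − e = -20.429572 − 20 = -40.429572
x = r cos θ + √(L² − h²) = 40.095294 + √(19321.0 − 1634.5503) = 40.095294 + 132.990412 = 173.085706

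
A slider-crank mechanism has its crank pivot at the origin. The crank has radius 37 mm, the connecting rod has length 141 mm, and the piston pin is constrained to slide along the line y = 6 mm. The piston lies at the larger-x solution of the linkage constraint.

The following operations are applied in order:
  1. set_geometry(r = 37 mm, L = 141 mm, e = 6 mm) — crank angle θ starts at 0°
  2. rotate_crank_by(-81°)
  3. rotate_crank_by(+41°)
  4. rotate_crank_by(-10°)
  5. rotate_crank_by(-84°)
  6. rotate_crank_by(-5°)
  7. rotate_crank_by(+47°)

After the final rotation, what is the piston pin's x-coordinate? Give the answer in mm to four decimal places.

132.9992

set_geometry: r = 37 mm, L = 141 mm, e = 6 mm; θ ← 0°
rotate_crank_by(-81°): θ ← 0° -81° = -81°
rotate_crank_by(+41°): θ ← -81° +41° = -40°
rotate_crank_by(-10°): θ ← -40° -10° = -50°
rotate_crank_by(-84°): θ ← -50° -84° = -134°
rotate_crank_by(-5°): θ ← -134° -5° = -139°
rotate_crank_by(+47°): θ ← -139° +47° = -92°
crank pin P = (r cos θ, r sin θ) = (-1.291281, -36.977461)
h = r sin θ − e = -36.977461 − 6 = -42.977461
x = r cos θ + √(L² − h²) = -1.291281 + √(19881.0 − 1847.0621) = -1.291281 + 134.290498 = 132.999217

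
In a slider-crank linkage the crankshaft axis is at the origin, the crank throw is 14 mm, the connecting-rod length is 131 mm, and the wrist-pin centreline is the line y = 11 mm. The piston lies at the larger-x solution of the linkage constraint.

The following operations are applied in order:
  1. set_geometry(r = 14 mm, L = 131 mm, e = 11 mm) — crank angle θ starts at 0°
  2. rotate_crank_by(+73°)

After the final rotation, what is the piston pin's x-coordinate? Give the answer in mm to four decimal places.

set_geometry: r = 14 mm, L = 131 mm, e = 11 mm; θ ← 0°
rotate_crank_by(+73°): θ ← 0° +73° = 73°
crank pin P = (r cos θ, r sin θ) = (4.093204, 13.388267)
h = r sin θ − e = 13.388267 − 11 = 2.388267
x = r cos θ + √(L² − h²) = 4.093204 + √(17161.0 − 5.7038) = 4.093204 + 130.978228 = 135.071432

135.0714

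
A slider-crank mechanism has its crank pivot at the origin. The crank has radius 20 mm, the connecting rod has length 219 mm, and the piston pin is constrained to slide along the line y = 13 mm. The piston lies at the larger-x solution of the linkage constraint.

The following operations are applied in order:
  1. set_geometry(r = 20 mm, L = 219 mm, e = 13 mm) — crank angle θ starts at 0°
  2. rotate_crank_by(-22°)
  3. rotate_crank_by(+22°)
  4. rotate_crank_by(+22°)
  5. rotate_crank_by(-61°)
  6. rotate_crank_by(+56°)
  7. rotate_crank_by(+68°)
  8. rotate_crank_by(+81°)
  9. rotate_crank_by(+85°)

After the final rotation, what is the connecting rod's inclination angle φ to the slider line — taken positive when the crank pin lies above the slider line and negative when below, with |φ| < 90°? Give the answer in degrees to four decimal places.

set_geometry: r = 20 mm, L = 219 mm, e = 13 mm; θ ← 0°
rotate_crank_by(-22°): θ ← 0° -22° = -22°
rotate_crank_by(+22°): θ ← -22° +22° = 0°
rotate_crank_by(+22°): θ ← 0° +22° = 22°
rotate_crank_by(-61°): θ ← 22° -61° = -39°
rotate_crank_by(+56°): θ ← -39° +56° = 17°
rotate_crank_by(+68°): θ ← 17° +68° = 85°
rotate_crank_by(+81°): θ ← 85° +81° = 166°
rotate_crank_by(+85°): θ ← 166° +85° = 251°
crank pin P = (r cos θ, r sin θ) = (-6.511363, -18.910372)
h = r sin θ − e = -18.910372 − 13 = -31.910372
sin φ = h / L = -31.910372 / 219 = -0.14570946
φ = arcsin(-0.14570946) = -8.378365°

-8.3784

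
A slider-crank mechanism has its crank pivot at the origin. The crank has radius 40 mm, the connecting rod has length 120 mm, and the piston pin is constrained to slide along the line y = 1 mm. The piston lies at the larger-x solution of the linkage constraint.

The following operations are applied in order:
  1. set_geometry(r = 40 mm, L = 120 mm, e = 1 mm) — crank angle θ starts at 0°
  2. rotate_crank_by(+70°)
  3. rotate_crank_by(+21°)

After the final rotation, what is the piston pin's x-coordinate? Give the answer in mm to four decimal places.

set_geometry: r = 40 mm, L = 120 mm, e = 1 mm; θ ← 0°
rotate_crank_by(+70°): θ ← 0° +70° = 70°
rotate_crank_by(+21°): θ ← 70° +21° = 91°
crank pin P = (r cos θ, r sin θ) = (-0.698096, 39.993908)
h = r sin θ − e = 39.993908 − 1 = 38.993908
x = r cos θ + √(L² − h²) = -0.698096 + √(14400.0 − 1520.5248) = -0.698096 + 113.487775 = 112.789679

112.7897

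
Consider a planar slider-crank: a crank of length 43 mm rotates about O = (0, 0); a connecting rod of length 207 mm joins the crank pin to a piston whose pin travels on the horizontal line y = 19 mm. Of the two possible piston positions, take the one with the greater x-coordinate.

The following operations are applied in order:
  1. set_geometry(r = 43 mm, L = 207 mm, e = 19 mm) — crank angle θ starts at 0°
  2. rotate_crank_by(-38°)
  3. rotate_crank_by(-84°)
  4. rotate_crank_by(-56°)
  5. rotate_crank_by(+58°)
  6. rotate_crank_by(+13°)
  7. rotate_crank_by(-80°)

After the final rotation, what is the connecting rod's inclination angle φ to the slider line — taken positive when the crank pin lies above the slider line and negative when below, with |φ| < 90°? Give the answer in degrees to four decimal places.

set_geometry: r = 43 mm, L = 207 mm, e = 19 mm; θ ← 0°
rotate_crank_by(-38°): θ ← 0° -38° = -38°
rotate_crank_by(-84°): θ ← -38° -84° = -122°
rotate_crank_by(-56°): θ ← -122° -56° = -178°
rotate_crank_by(+58°): θ ← -178° +58° = -120°
rotate_crank_by(+13°): θ ← -120° +13° = -107°
rotate_crank_by(-80°): θ ← -107° -80° = -187°
crank pin P = (r cos θ, r sin θ) = (-42.679485, 5.240382)
h = r sin θ − e = 5.240382 − 19 = -13.759618
sin φ = h / L = -13.759618 / 207 = -0.06647159
φ = arcsin(-0.06647159) = -3.811352°

-3.8114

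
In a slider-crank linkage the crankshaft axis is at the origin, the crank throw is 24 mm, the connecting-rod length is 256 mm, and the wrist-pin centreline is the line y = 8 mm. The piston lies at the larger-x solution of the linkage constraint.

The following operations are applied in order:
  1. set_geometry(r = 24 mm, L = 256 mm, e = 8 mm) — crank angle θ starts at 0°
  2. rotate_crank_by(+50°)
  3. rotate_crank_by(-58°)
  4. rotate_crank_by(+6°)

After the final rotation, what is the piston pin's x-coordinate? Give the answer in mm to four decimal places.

279.8328

set_geometry: r = 24 mm, L = 256 mm, e = 8 mm; θ ← 0°
rotate_crank_by(+50°): θ ← 0° +50° = 50°
rotate_crank_by(-58°): θ ← 50° -58° = -8°
rotate_crank_by(+6°): θ ← -8° +6° = -2°
crank pin P = (r cos θ, r sin θ) = (23.985380, -0.837588)
h = r sin θ − e = -0.837588 − 8 = -8.837588
x = r cos θ + √(L² − h²) = 23.985380 + √(65536.0 − 78.1030) = 23.985380 + 255.847410 = 279.832790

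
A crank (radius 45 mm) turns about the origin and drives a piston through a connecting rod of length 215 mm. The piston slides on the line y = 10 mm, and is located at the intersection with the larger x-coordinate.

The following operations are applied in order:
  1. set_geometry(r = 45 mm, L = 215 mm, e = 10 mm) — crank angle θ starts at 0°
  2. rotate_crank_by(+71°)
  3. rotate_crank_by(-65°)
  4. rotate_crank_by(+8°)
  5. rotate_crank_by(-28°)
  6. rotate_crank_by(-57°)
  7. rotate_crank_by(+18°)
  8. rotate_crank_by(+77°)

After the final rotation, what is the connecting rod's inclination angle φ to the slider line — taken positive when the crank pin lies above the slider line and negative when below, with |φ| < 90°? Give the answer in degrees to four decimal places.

2.2133

set_geometry: r = 45 mm, L = 215 mm, e = 10 mm; θ ← 0°
rotate_crank_by(+71°): θ ← 0° +71° = 71°
rotate_crank_by(-65°): θ ← 71° -65° = 6°
rotate_crank_by(+8°): θ ← 6° +8° = 14°
rotate_crank_by(-28°): θ ← 14° -28° = -14°
rotate_crank_by(-57°): θ ← -14° -57° = -71°
rotate_crank_by(+18°): θ ← -71° +18° = -53°
rotate_crank_by(+77°): θ ← -53° +77° = 24°
crank pin P = (r cos θ, r sin θ) = (41.109546, 18.303149)
h = r sin θ − e = 18.303149 − 10 = 8.303149
sin φ = h / L = 8.303149 / 215 = 0.03861930
φ = arcsin(0.03861930) = 2.213273°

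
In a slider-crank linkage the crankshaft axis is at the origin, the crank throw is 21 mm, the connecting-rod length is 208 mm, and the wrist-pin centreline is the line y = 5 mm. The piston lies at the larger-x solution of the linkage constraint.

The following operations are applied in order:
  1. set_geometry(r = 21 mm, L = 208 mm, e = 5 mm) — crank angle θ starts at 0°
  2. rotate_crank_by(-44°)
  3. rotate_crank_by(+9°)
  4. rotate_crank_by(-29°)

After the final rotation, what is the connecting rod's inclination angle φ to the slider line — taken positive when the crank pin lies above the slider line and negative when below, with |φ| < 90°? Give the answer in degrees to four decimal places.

set_geometry: r = 21 mm, L = 208 mm, e = 5 mm; θ ← 0°
rotate_crank_by(-44°): θ ← 0° -44° = -44°
rotate_crank_by(+9°): θ ← -44° +9° = -35°
rotate_crank_by(-29°): θ ← -35° -29° = -64°
crank pin P = (r cos θ, r sin θ) = (9.205794, -18.874675)
h = r sin θ − e = -18.874675 − 5 = -23.874675
sin φ = h / L = -23.874675 / 208 = -0.11478209
φ = arcsin(-0.11478209) = -6.591057°

-6.5911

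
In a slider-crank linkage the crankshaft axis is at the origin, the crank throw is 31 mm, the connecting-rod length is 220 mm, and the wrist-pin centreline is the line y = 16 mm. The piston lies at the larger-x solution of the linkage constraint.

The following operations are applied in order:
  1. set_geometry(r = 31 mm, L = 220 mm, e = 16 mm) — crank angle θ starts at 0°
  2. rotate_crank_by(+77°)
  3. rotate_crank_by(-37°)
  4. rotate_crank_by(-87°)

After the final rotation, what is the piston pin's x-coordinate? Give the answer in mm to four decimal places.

set_geometry: r = 31 mm, L = 220 mm, e = 16 mm; θ ← 0°
rotate_crank_by(+77°): θ ← 0° +77° = 77°
rotate_crank_by(-37°): θ ← 77° -37° = 40°
rotate_crank_by(-87°): θ ← 40° -87° = -47°
crank pin P = (r cos θ, r sin θ) = (21.141949, -22.671965)
h = r sin θ − e = -22.671965 − 16 = -38.671965
x = r cos θ + √(L² − h²) = 21.141949 + √(48400.0 − 1495.5209) = 21.141949 + 216.574419 = 237.716369

237.7164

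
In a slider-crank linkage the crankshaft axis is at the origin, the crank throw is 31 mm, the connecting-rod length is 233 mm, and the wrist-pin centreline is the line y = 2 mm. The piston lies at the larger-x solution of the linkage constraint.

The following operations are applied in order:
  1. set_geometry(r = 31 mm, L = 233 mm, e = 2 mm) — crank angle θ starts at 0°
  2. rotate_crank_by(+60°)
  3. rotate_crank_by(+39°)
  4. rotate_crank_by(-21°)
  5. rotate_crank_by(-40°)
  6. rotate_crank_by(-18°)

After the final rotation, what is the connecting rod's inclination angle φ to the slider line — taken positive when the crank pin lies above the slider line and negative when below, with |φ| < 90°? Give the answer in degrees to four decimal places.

set_geometry: r = 31 mm, L = 233 mm, e = 2 mm; θ ← 0°
rotate_crank_by(+60°): θ ← 0° +60° = 60°
rotate_crank_by(+39°): θ ← 60° +39° = 99°
rotate_crank_by(-21°): θ ← 99° -21° = 78°
rotate_crank_by(-40°): θ ← 78° -40° = 38°
rotate_crank_by(-18°): θ ← 38° -18° = 20°
crank pin P = (r cos θ, r sin θ) = (29.130471, 10.602624)
h = r sin θ − e = 10.602624 − 2 = 8.602624
sin φ = h / L = 8.602624 / 233 = 0.03692113
φ = arcsin(0.03692113) = 2.115906°

2.1159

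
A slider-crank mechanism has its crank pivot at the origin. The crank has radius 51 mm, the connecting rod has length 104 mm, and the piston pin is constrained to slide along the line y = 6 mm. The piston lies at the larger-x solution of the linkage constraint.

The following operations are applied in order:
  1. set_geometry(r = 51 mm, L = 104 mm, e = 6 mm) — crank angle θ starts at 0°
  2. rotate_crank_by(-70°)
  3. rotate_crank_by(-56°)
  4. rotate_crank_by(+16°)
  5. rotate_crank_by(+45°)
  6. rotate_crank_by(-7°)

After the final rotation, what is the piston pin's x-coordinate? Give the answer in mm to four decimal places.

104.3337

set_geometry: r = 51 mm, L = 104 mm, e = 6 mm; θ ← 0°
rotate_crank_by(-70°): θ ← 0° -70° = -70°
rotate_crank_by(-56°): θ ← -70° -56° = -126°
rotate_crank_by(+16°): θ ← -126° +16° = -110°
rotate_crank_by(+45°): θ ← -110° +45° = -65°
rotate_crank_by(-7°): θ ← -65° -7° = -72°
crank pin P = (r cos θ, r sin θ) = (15.759867, -48.503882)
h = r sin θ − e = -48.503882 − 6 = -54.503882
x = r cos θ + √(L² − h²) = 15.759867 + √(10816.0 − 2970.6732) = 15.759867 + 88.573849 = 104.333716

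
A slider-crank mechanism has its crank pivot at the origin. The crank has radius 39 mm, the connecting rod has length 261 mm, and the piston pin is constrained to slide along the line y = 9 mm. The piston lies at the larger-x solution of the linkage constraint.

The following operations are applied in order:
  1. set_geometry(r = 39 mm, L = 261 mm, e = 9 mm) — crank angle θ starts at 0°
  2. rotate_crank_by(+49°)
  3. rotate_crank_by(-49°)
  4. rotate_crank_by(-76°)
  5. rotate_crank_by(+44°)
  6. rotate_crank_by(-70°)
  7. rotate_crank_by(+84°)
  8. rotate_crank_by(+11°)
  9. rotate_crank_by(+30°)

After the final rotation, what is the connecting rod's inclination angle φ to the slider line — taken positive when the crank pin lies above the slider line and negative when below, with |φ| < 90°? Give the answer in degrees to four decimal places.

1.3696

set_geometry: r = 39 mm, L = 261 mm, e = 9 mm; θ ← 0°
rotate_crank_by(+49°): θ ← 0° +49° = 49°
rotate_crank_by(-49°): θ ← 49° -49° = 0°
rotate_crank_by(-76°): θ ← 0° -76° = -76°
rotate_crank_by(+44°): θ ← -76° +44° = -32°
rotate_crank_by(-70°): θ ← -32° -70° = -102°
rotate_crank_by(+84°): θ ← -102° +84° = -18°
rotate_crank_by(+11°): θ ← -18° +11° = -7°
rotate_crank_by(+30°): θ ← -7° +30° = 23°
crank pin P = (r cos θ, r sin θ) = (35.899689, 15.238514)
h = r sin θ − e = 15.238514 − 9 = 6.238514
sin φ = h / L = 6.238514 / 261 = 0.02390235
φ = arcsin(0.02390235) = 1.369634°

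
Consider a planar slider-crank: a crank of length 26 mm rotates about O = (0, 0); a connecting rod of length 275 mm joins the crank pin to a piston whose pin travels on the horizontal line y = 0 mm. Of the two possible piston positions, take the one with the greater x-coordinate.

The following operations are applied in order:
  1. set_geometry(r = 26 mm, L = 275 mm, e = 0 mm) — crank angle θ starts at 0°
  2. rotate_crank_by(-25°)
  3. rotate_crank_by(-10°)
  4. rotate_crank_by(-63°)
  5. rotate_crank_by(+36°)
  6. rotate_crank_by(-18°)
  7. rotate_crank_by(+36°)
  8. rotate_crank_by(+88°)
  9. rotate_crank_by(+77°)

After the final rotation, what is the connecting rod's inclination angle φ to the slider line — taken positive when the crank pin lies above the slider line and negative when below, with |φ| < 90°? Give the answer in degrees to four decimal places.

4.6484

set_geometry: r = 26 mm, L = 275 mm, e = 0 mm; θ ← 0°
rotate_crank_by(-25°): θ ← 0° -25° = -25°
rotate_crank_by(-10°): θ ← -25° -10° = -35°
rotate_crank_by(-63°): θ ← -35° -63° = -98°
rotate_crank_by(+36°): θ ← -98° +36° = -62°
rotate_crank_by(-18°): θ ← -62° -18° = -80°
rotate_crank_by(+36°): θ ← -80° +36° = -44°
rotate_crank_by(+88°): θ ← -44° +88° = 44°
rotate_crank_by(+77°): θ ← 44° +77° = 121°
crank pin P = (r cos θ, r sin θ) = (-13.390990, 22.286350)
h = r sin θ − e = 22.286350 − 0 = 22.286350
sin φ = h / L = 22.286350 / 275 = 0.08104127
φ = arcsin(0.08104127) = 4.648421°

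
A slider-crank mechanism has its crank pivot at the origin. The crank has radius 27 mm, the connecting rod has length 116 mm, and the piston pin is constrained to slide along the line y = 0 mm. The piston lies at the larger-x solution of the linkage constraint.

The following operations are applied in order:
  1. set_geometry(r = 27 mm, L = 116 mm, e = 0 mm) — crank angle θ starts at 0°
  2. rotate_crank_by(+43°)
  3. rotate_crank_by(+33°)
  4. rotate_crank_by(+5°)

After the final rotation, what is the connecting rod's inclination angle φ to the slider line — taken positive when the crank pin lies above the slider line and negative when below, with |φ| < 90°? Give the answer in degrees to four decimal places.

13.2908

set_geometry: r = 27 mm, L = 116 mm, e = 0 mm; θ ← 0°
rotate_crank_by(+43°): θ ← 0° +43° = 43°
rotate_crank_by(+33°): θ ← 43° +33° = 76°
rotate_crank_by(+5°): θ ← 76° +5° = 81°
crank pin P = (r cos θ, r sin θ) = (4.223731, 26.667585)
h = r sin θ − e = 26.667585 − 0 = 26.667585
sin φ = h / L = 26.667585 / 116 = 0.22989298
φ = arcsin(0.22989298) = 13.290771°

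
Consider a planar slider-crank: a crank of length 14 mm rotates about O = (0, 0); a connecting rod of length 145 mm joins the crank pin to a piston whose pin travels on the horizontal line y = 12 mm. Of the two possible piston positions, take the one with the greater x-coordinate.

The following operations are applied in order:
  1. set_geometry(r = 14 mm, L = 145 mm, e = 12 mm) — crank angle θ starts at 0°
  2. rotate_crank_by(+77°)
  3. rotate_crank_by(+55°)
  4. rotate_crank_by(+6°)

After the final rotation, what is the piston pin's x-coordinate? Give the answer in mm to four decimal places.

set_geometry: r = 14 mm, L = 145 mm, e = 12 mm; θ ← 0°
rotate_crank_by(+77°): θ ← 0° +77° = 77°
rotate_crank_by(+55°): θ ← 77° +55° = 132°
rotate_crank_by(+6°): θ ← 132° +6° = 138°
crank pin P = (r cos θ, r sin θ) = (-10.404028, 9.367828)
h = r sin θ − e = 9.367828 − 12 = -2.632172
x = r cos θ + √(L² − h²) = -10.404028 + √(21025.0 − 6.9283) = -10.404028 + 144.976107 = 134.572080

134.5721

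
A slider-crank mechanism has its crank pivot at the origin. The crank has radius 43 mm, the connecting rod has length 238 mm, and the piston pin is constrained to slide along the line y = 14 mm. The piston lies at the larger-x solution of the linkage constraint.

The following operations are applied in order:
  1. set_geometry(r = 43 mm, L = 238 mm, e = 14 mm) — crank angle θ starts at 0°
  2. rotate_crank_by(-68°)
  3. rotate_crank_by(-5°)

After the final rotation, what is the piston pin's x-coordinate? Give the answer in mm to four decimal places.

set_geometry: r = 43 mm, L = 238 mm, e = 14 mm; θ ← 0°
rotate_crank_by(-68°): θ ← 0° -68° = -68°
rotate_crank_by(-5°): θ ← -68° -5° = -73°
crank pin P = (r cos θ, r sin θ) = (12.571983, -41.121105)
h = r sin θ − e = -41.121105 − 14 = -55.121105
x = r cos θ + √(L² − h²) = 12.571983 + √(56644.0 − 3038.3362) = 12.571983 + 231.528970 = 244.100953

244.1010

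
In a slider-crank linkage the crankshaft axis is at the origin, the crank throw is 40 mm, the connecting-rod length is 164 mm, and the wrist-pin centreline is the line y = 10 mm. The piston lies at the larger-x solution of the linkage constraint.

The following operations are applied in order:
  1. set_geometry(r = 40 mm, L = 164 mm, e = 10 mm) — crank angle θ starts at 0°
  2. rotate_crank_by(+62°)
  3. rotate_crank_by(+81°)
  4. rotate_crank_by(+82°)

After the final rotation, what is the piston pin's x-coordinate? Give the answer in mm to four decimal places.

set_geometry: r = 40 mm, L = 164 mm, e = 10 mm; θ ← 0°
rotate_crank_by(+62°): θ ← 0° +62° = 62°
rotate_crank_by(+81°): θ ← 62° +81° = 143°
rotate_crank_by(+82°): θ ← 143° +82° = 225°
crank pin P = (r cos θ, r sin θ) = (-28.284271, -28.284271)
h = r sin θ − e = -28.284271 − 10 = -38.284271
x = r cos θ + √(L² − h²) = -28.284271 + √(26896.0 − 1465.6854) = -28.284271 + 159.468851 = 131.184580

131.1846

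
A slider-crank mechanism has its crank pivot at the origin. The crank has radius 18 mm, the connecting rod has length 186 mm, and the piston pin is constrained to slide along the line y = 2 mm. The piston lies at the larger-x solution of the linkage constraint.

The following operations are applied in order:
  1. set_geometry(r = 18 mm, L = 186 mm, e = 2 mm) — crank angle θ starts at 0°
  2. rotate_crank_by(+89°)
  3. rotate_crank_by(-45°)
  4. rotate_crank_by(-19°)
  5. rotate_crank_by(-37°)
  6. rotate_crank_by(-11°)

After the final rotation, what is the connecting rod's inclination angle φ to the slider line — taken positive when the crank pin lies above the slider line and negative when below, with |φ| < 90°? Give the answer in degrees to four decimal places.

set_geometry: r = 18 mm, L = 186 mm, e = 2 mm; θ ← 0°
rotate_crank_by(+89°): θ ← 0° +89° = 89°
rotate_crank_by(-45°): θ ← 89° -45° = 44°
rotate_crank_by(-19°): θ ← 44° -19° = 25°
rotate_crank_by(-37°): θ ← 25° -37° = -12°
rotate_crank_by(-11°): θ ← -12° -11° = -23°
crank pin P = (r cos θ, r sin θ) = (16.569087, -7.033160)
h = r sin θ − e = -7.033160 − 2 = -9.033160
sin φ = h / L = -9.033160 / 186 = -0.04856538
φ = arcsin(-0.04856538) = -2.783686°

-2.7837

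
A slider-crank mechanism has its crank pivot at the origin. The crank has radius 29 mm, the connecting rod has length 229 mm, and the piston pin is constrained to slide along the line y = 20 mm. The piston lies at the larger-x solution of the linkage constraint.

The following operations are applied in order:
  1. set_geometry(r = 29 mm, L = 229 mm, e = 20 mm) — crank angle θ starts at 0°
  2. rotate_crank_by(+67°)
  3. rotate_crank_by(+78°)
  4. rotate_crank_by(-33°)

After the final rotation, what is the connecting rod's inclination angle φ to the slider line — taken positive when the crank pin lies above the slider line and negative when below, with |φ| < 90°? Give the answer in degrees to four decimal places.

set_geometry: r = 29 mm, L = 229 mm, e = 20 mm; θ ← 0°
rotate_crank_by(+67°): θ ← 0° +67° = 67°
rotate_crank_by(+78°): θ ← 67° +78° = 145°
rotate_crank_by(-33°): θ ← 145° -33° = 112°
crank pin P = (r cos θ, r sin θ) = (-10.863591, 26.888332)
h = r sin θ − e = 26.888332 − 20 = 6.888332
sin φ = h / L = 6.888332 / 229 = 0.03008005
φ = arcsin(0.03008005) = 1.723720°

1.7237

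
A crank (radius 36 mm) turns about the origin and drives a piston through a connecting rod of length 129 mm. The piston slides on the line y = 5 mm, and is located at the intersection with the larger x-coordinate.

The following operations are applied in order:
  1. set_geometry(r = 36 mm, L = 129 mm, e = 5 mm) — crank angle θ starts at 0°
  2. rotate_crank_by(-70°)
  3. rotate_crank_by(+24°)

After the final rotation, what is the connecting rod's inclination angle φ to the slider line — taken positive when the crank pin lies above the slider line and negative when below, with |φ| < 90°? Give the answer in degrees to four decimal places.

-13.8574

set_geometry: r = 36 mm, L = 129 mm, e = 5 mm; θ ← 0°
rotate_crank_by(-70°): θ ← 0° -70° = -70°
rotate_crank_by(+24°): θ ← -70° +24° = -46°
crank pin P = (r cos θ, r sin θ) = (25.007701, -25.896233)
h = r sin θ − e = -25.896233 − 5 = -30.896233
sin φ = h / L = -30.896233 / 129 = -0.23950568
φ = arcsin(-0.23950568) = -13.857367°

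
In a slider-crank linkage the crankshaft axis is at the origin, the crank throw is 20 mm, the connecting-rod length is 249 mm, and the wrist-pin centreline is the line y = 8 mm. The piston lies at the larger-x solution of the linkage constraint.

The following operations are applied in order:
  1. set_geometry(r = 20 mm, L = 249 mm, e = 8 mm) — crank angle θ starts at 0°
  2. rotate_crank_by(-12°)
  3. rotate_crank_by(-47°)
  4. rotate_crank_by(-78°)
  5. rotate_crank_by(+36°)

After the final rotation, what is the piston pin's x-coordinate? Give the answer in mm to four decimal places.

243.6458

set_geometry: r = 20 mm, L = 249 mm, e = 8 mm; θ ← 0°
rotate_crank_by(-12°): θ ← 0° -12° = -12°
rotate_crank_by(-47°): θ ← -12° -47° = -59°
rotate_crank_by(-78°): θ ← -59° -78° = -137°
rotate_crank_by(+36°): θ ← -137° +36° = -101°
crank pin P = (r cos θ, r sin θ) = (-3.816180, -19.632544)
h = r sin θ − e = -19.632544 − 8 = -27.632544
x = r cos θ + √(L² − h²) = -3.816180 + √(62001.0 − 763.5575) = -3.816180 + 247.462002 = 243.645822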